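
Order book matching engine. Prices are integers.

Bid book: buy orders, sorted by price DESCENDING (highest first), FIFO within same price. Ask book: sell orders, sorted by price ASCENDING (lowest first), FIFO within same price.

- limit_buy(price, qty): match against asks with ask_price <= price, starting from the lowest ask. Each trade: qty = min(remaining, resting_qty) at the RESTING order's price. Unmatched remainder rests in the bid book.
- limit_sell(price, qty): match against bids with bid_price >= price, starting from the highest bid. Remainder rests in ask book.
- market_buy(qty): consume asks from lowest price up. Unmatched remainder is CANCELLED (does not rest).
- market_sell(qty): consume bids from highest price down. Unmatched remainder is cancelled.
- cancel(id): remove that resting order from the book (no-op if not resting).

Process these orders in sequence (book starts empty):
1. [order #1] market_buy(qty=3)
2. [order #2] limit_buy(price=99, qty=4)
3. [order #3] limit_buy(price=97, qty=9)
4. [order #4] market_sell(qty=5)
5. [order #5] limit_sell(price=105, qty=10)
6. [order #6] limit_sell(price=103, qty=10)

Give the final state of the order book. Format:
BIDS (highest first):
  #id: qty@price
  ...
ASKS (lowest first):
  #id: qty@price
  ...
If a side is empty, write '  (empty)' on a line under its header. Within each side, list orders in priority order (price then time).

Answer: BIDS (highest first):
  #3: 8@97
ASKS (lowest first):
  #6: 10@103
  #5: 10@105

Derivation:
After op 1 [order #1] market_buy(qty=3): fills=none; bids=[-] asks=[-]
After op 2 [order #2] limit_buy(price=99, qty=4): fills=none; bids=[#2:4@99] asks=[-]
After op 3 [order #3] limit_buy(price=97, qty=9): fills=none; bids=[#2:4@99 #3:9@97] asks=[-]
After op 4 [order #4] market_sell(qty=5): fills=#2x#4:4@99 #3x#4:1@97; bids=[#3:8@97] asks=[-]
After op 5 [order #5] limit_sell(price=105, qty=10): fills=none; bids=[#3:8@97] asks=[#5:10@105]
After op 6 [order #6] limit_sell(price=103, qty=10): fills=none; bids=[#3:8@97] asks=[#6:10@103 #5:10@105]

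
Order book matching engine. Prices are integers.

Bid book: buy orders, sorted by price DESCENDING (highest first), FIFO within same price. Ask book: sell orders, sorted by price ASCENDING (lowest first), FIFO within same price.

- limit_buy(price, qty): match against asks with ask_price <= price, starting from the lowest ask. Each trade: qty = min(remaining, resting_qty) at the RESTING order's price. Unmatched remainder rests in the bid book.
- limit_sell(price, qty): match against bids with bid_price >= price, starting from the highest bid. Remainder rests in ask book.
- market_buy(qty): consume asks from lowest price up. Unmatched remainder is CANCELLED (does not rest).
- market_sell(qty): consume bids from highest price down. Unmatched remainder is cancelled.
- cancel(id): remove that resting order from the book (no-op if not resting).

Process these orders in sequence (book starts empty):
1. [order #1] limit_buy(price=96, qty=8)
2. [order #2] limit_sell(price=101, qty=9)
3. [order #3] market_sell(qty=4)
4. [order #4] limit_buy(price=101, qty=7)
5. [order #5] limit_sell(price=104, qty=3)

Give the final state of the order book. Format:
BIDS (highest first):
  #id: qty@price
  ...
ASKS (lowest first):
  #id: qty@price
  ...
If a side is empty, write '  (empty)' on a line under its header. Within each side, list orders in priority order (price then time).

After op 1 [order #1] limit_buy(price=96, qty=8): fills=none; bids=[#1:8@96] asks=[-]
After op 2 [order #2] limit_sell(price=101, qty=9): fills=none; bids=[#1:8@96] asks=[#2:9@101]
After op 3 [order #3] market_sell(qty=4): fills=#1x#3:4@96; bids=[#1:4@96] asks=[#2:9@101]
After op 4 [order #4] limit_buy(price=101, qty=7): fills=#4x#2:7@101; bids=[#1:4@96] asks=[#2:2@101]
After op 5 [order #5] limit_sell(price=104, qty=3): fills=none; bids=[#1:4@96] asks=[#2:2@101 #5:3@104]

Answer: BIDS (highest first):
  #1: 4@96
ASKS (lowest first):
  #2: 2@101
  #5: 3@104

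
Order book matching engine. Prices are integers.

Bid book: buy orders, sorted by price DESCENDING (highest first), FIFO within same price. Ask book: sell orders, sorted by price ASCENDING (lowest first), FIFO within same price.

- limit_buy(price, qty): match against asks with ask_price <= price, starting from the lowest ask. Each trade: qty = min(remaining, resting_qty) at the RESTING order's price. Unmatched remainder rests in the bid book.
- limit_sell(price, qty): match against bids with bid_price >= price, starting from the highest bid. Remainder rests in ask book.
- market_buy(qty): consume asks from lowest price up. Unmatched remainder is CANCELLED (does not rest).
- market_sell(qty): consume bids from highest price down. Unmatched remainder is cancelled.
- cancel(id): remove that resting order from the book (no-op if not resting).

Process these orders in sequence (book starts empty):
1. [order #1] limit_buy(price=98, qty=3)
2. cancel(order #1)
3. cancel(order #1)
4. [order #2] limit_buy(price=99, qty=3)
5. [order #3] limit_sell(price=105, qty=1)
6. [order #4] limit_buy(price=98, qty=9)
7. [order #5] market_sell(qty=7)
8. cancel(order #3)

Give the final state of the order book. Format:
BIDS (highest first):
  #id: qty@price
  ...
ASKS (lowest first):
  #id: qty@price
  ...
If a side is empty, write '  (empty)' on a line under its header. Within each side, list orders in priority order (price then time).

After op 1 [order #1] limit_buy(price=98, qty=3): fills=none; bids=[#1:3@98] asks=[-]
After op 2 cancel(order #1): fills=none; bids=[-] asks=[-]
After op 3 cancel(order #1): fills=none; bids=[-] asks=[-]
After op 4 [order #2] limit_buy(price=99, qty=3): fills=none; bids=[#2:3@99] asks=[-]
After op 5 [order #3] limit_sell(price=105, qty=1): fills=none; bids=[#2:3@99] asks=[#3:1@105]
After op 6 [order #4] limit_buy(price=98, qty=9): fills=none; bids=[#2:3@99 #4:9@98] asks=[#3:1@105]
After op 7 [order #5] market_sell(qty=7): fills=#2x#5:3@99 #4x#5:4@98; bids=[#4:5@98] asks=[#3:1@105]
After op 8 cancel(order #3): fills=none; bids=[#4:5@98] asks=[-]

Answer: BIDS (highest first):
  #4: 5@98
ASKS (lowest first):
  (empty)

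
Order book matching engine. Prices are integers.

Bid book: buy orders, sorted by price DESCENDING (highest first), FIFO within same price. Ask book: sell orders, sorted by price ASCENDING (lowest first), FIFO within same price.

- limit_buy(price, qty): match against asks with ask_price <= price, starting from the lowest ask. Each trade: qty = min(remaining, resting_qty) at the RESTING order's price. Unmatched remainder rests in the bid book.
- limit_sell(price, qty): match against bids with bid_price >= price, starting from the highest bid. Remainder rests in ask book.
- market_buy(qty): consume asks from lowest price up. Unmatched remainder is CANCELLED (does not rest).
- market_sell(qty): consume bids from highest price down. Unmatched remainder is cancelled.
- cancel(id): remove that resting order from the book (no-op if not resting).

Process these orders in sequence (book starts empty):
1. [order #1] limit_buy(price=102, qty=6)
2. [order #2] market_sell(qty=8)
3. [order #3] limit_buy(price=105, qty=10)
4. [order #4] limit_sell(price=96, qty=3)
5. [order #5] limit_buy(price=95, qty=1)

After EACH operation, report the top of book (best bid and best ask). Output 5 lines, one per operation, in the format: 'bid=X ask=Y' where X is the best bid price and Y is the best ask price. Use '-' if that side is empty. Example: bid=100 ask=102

Answer: bid=102 ask=-
bid=- ask=-
bid=105 ask=-
bid=105 ask=-
bid=105 ask=-

Derivation:
After op 1 [order #1] limit_buy(price=102, qty=6): fills=none; bids=[#1:6@102] asks=[-]
After op 2 [order #2] market_sell(qty=8): fills=#1x#2:6@102; bids=[-] asks=[-]
After op 3 [order #3] limit_buy(price=105, qty=10): fills=none; bids=[#3:10@105] asks=[-]
After op 4 [order #4] limit_sell(price=96, qty=3): fills=#3x#4:3@105; bids=[#3:7@105] asks=[-]
After op 5 [order #5] limit_buy(price=95, qty=1): fills=none; bids=[#3:7@105 #5:1@95] asks=[-]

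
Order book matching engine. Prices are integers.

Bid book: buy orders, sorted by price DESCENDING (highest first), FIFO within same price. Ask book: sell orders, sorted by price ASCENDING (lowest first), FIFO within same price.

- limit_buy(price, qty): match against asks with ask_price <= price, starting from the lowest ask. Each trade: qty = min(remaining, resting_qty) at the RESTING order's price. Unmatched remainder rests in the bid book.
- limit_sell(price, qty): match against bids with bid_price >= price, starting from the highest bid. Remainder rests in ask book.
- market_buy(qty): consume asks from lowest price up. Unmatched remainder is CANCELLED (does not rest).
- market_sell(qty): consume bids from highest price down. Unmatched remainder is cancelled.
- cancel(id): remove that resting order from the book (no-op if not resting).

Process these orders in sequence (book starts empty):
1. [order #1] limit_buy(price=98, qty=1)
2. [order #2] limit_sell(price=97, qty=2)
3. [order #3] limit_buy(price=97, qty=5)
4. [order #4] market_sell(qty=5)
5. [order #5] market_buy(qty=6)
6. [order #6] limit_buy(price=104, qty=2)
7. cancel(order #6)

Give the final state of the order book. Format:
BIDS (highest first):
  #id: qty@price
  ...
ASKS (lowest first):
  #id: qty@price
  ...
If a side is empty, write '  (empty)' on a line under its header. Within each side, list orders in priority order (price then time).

Answer: BIDS (highest first):
  (empty)
ASKS (lowest first):
  (empty)

Derivation:
After op 1 [order #1] limit_buy(price=98, qty=1): fills=none; bids=[#1:1@98] asks=[-]
After op 2 [order #2] limit_sell(price=97, qty=2): fills=#1x#2:1@98; bids=[-] asks=[#2:1@97]
After op 3 [order #3] limit_buy(price=97, qty=5): fills=#3x#2:1@97; bids=[#3:4@97] asks=[-]
After op 4 [order #4] market_sell(qty=5): fills=#3x#4:4@97; bids=[-] asks=[-]
After op 5 [order #5] market_buy(qty=6): fills=none; bids=[-] asks=[-]
After op 6 [order #6] limit_buy(price=104, qty=2): fills=none; bids=[#6:2@104] asks=[-]
After op 7 cancel(order #6): fills=none; bids=[-] asks=[-]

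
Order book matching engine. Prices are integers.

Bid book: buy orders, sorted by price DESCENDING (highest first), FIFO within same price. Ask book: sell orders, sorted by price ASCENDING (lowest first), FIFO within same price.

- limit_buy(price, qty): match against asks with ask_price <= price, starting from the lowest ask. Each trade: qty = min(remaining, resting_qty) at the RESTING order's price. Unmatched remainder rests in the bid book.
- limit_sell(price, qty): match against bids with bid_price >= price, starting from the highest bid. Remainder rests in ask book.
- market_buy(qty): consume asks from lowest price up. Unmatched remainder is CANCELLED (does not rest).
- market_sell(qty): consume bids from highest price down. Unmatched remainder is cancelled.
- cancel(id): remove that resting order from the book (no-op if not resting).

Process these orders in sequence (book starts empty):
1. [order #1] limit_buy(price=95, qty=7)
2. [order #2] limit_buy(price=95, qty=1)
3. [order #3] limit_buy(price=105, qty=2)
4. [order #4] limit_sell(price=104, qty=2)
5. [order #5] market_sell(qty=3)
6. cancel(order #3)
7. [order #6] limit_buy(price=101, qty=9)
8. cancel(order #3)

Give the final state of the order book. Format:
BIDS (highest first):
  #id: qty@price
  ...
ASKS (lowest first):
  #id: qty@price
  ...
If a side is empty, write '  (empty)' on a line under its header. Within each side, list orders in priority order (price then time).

After op 1 [order #1] limit_buy(price=95, qty=7): fills=none; bids=[#1:7@95] asks=[-]
After op 2 [order #2] limit_buy(price=95, qty=1): fills=none; bids=[#1:7@95 #2:1@95] asks=[-]
After op 3 [order #3] limit_buy(price=105, qty=2): fills=none; bids=[#3:2@105 #1:7@95 #2:1@95] asks=[-]
After op 4 [order #4] limit_sell(price=104, qty=2): fills=#3x#4:2@105; bids=[#1:7@95 #2:1@95] asks=[-]
After op 5 [order #5] market_sell(qty=3): fills=#1x#5:3@95; bids=[#1:4@95 #2:1@95] asks=[-]
After op 6 cancel(order #3): fills=none; bids=[#1:4@95 #2:1@95] asks=[-]
After op 7 [order #6] limit_buy(price=101, qty=9): fills=none; bids=[#6:9@101 #1:4@95 #2:1@95] asks=[-]
After op 8 cancel(order #3): fills=none; bids=[#6:9@101 #1:4@95 #2:1@95] asks=[-]

Answer: BIDS (highest first):
  #6: 9@101
  #1: 4@95
  #2: 1@95
ASKS (lowest first):
  (empty)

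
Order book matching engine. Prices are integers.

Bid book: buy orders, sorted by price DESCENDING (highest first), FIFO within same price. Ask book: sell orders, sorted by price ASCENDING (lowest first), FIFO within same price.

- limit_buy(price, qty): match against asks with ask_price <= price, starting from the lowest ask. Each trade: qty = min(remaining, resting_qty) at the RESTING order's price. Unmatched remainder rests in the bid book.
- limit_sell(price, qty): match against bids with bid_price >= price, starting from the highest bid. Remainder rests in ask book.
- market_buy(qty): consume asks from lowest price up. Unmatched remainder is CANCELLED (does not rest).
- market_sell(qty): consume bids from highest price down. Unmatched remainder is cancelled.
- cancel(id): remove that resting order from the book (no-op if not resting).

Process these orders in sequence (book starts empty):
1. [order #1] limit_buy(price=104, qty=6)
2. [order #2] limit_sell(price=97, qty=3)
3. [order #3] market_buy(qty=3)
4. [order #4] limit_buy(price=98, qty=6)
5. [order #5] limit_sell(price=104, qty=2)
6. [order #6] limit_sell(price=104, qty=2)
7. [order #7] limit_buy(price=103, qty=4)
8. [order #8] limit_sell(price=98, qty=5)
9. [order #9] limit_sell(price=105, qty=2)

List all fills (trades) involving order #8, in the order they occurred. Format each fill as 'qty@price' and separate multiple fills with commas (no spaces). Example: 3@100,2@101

After op 1 [order #1] limit_buy(price=104, qty=6): fills=none; bids=[#1:6@104] asks=[-]
After op 2 [order #2] limit_sell(price=97, qty=3): fills=#1x#2:3@104; bids=[#1:3@104] asks=[-]
After op 3 [order #3] market_buy(qty=3): fills=none; bids=[#1:3@104] asks=[-]
After op 4 [order #4] limit_buy(price=98, qty=6): fills=none; bids=[#1:3@104 #4:6@98] asks=[-]
After op 5 [order #5] limit_sell(price=104, qty=2): fills=#1x#5:2@104; bids=[#1:1@104 #4:6@98] asks=[-]
After op 6 [order #6] limit_sell(price=104, qty=2): fills=#1x#6:1@104; bids=[#4:6@98] asks=[#6:1@104]
After op 7 [order #7] limit_buy(price=103, qty=4): fills=none; bids=[#7:4@103 #4:6@98] asks=[#6:1@104]
After op 8 [order #8] limit_sell(price=98, qty=5): fills=#7x#8:4@103 #4x#8:1@98; bids=[#4:5@98] asks=[#6:1@104]
After op 9 [order #9] limit_sell(price=105, qty=2): fills=none; bids=[#4:5@98] asks=[#6:1@104 #9:2@105]

Answer: 4@103,1@98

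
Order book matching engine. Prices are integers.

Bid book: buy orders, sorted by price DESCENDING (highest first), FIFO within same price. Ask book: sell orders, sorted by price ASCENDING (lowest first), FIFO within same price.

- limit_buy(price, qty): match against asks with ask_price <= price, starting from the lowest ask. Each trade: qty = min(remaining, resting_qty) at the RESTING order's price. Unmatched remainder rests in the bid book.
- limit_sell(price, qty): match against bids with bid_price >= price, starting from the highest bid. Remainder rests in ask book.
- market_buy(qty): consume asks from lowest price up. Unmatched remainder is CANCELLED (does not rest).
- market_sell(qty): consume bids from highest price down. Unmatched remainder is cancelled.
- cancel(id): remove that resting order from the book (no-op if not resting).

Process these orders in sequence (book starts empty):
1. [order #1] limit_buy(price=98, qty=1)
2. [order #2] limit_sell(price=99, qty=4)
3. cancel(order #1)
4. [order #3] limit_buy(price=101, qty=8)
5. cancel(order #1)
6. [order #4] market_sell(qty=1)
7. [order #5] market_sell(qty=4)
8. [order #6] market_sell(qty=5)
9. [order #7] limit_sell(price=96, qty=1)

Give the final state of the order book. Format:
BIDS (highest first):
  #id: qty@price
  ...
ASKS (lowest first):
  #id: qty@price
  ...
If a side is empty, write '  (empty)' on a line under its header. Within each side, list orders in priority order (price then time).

After op 1 [order #1] limit_buy(price=98, qty=1): fills=none; bids=[#1:1@98] asks=[-]
After op 2 [order #2] limit_sell(price=99, qty=4): fills=none; bids=[#1:1@98] asks=[#2:4@99]
After op 3 cancel(order #1): fills=none; bids=[-] asks=[#2:4@99]
After op 4 [order #3] limit_buy(price=101, qty=8): fills=#3x#2:4@99; bids=[#3:4@101] asks=[-]
After op 5 cancel(order #1): fills=none; bids=[#3:4@101] asks=[-]
After op 6 [order #4] market_sell(qty=1): fills=#3x#4:1@101; bids=[#3:3@101] asks=[-]
After op 7 [order #5] market_sell(qty=4): fills=#3x#5:3@101; bids=[-] asks=[-]
After op 8 [order #6] market_sell(qty=5): fills=none; bids=[-] asks=[-]
After op 9 [order #7] limit_sell(price=96, qty=1): fills=none; bids=[-] asks=[#7:1@96]

Answer: BIDS (highest first):
  (empty)
ASKS (lowest first):
  #7: 1@96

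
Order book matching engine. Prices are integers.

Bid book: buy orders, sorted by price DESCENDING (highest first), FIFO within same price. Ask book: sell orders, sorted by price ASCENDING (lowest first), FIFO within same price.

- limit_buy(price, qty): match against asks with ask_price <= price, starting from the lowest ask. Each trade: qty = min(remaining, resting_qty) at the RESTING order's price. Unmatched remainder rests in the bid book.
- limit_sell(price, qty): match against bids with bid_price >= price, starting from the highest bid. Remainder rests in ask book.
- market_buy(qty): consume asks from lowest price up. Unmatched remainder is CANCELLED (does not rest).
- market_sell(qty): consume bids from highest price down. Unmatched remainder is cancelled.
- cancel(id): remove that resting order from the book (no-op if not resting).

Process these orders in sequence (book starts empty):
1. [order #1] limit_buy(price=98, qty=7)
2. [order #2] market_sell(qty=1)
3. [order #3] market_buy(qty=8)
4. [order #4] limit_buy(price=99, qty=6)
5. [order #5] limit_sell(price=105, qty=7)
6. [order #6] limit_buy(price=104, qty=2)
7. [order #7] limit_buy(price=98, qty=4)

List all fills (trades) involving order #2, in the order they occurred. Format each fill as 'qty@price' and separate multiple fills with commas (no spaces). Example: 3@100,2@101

Answer: 1@98

Derivation:
After op 1 [order #1] limit_buy(price=98, qty=7): fills=none; bids=[#1:7@98] asks=[-]
After op 2 [order #2] market_sell(qty=1): fills=#1x#2:1@98; bids=[#1:6@98] asks=[-]
After op 3 [order #3] market_buy(qty=8): fills=none; bids=[#1:6@98] asks=[-]
After op 4 [order #4] limit_buy(price=99, qty=6): fills=none; bids=[#4:6@99 #1:6@98] asks=[-]
After op 5 [order #5] limit_sell(price=105, qty=7): fills=none; bids=[#4:6@99 #1:6@98] asks=[#5:7@105]
After op 6 [order #6] limit_buy(price=104, qty=2): fills=none; bids=[#6:2@104 #4:6@99 #1:6@98] asks=[#5:7@105]
After op 7 [order #7] limit_buy(price=98, qty=4): fills=none; bids=[#6:2@104 #4:6@99 #1:6@98 #7:4@98] asks=[#5:7@105]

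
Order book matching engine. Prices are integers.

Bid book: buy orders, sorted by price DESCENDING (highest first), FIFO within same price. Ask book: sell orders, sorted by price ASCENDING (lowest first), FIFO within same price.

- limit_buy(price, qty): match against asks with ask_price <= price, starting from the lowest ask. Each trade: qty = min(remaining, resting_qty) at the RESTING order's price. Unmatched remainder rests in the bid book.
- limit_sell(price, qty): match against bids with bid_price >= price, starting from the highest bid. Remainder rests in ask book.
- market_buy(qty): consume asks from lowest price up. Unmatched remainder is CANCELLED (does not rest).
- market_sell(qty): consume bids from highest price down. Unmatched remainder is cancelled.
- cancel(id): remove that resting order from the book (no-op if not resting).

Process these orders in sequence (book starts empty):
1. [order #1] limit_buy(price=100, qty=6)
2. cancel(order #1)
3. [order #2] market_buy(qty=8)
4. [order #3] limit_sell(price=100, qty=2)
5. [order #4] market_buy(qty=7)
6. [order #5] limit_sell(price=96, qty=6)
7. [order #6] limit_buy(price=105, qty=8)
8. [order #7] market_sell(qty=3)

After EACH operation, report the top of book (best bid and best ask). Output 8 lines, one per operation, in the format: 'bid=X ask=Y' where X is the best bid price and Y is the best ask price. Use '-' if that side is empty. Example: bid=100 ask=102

Answer: bid=100 ask=-
bid=- ask=-
bid=- ask=-
bid=- ask=100
bid=- ask=-
bid=- ask=96
bid=105 ask=-
bid=- ask=-

Derivation:
After op 1 [order #1] limit_buy(price=100, qty=6): fills=none; bids=[#1:6@100] asks=[-]
After op 2 cancel(order #1): fills=none; bids=[-] asks=[-]
After op 3 [order #2] market_buy(qty=8): fills=none; bids=[-] asks=[-]
After op 4 [order #3] limit_sell(price=100, qty=2): fills=none; bids=[-] asks=[#3:2@100]
After op 5 [order #4] market_buy(qty=7): fills=#4x#3:2@100; bids=[-] asks=[-]
After op 6 [order #5] limit_sell(price=96, qty=6): fills=none; bids=[-] asks=[#5:6@96]
After op 7 [order #6] limit_buy(price=105, qty=8): fills=#6x#5:6@96; bids=[#6:2@105] asks=[-]
After op 8 [order #7] market_sell(qty=3): fills=#6x#7:2@105; bids=[-] asks=[-]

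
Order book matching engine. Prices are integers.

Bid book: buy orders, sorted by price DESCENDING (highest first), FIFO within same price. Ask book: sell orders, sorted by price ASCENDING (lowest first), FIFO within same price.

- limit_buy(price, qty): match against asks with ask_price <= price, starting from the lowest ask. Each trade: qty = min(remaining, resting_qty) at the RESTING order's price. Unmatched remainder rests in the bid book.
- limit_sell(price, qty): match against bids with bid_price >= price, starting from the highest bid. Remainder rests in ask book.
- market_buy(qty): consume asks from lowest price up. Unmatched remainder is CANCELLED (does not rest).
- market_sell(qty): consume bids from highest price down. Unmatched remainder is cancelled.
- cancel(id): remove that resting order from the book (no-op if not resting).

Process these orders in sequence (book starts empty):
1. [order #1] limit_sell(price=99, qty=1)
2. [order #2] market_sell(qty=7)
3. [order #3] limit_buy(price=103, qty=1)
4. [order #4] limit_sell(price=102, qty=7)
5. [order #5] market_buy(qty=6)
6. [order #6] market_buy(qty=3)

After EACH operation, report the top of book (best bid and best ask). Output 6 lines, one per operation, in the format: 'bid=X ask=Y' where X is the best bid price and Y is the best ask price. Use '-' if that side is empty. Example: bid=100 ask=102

After op 1 [order #1] limit_sell(price=99, qty=1): fills=none; bids=[-] asks=[#1:1@99]
After op 2 [order #2] market_sell(qty=7): fills=none; bids=[-] asks=[#1:1@99]
After op 3 [order #3] limit_buy(price=103, qty=1): fills=#3x#1:1@99; bids=[-] asks=[-]
After op 4 [order #4] limit_sell(price=102, qty=7): fills=none; bids=[-] asks=[#4:7@102]
After op 5 [order #5] market_buy(qty=6): fills=#5x#4:6@102; bids=[-] asks=[#4:1@102]
After op 6 [order #6] market_buy(qty=3): fills=#6x#4:1@102; bids=[-] asks=[-]

Answer: bid=- ask=99
bid=- ask=99
bid=- ask=-
bid=- ask=102
bid=- ask=102
bid=- ask=-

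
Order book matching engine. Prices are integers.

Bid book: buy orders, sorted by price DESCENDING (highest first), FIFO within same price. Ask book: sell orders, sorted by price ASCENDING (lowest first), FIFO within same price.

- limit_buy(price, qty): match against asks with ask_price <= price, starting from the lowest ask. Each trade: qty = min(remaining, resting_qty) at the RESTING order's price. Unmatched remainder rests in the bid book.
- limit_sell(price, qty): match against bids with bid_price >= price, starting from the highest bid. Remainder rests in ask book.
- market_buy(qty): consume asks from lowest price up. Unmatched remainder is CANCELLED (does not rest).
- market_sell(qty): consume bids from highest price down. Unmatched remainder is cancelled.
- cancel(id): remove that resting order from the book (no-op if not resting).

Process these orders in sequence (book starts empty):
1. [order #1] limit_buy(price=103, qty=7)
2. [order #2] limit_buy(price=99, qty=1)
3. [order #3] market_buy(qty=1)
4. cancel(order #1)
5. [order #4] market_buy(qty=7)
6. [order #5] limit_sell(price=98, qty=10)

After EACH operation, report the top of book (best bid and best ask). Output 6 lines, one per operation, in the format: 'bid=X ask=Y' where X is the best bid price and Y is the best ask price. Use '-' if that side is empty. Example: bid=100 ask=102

After op 1 [order #1] limit_buy(price=103, qty=7): fills=none; bids=[#1:7@103] asks=[-]
After op 2 [order #2] limit_buy(price=99, qty=1): fills=none; bids=[#1:7@103 #2:1@99] asks=[-]
After op 3 [order #3] market_buy(qty=1): fills=none; bids=[#1:7@103 #2:1@99] asks=[-]
After op 4 cancel(order #1): fills=none; bids=[#2:1@99] asks=[-]
After op 5 [order #4] market_buy(qty=7): fills=none; bids=[#2:1@99] asks=[-]
After op 6 [order #5] limit_sell(price=98, qty=10): fills=#2x#5:1@99; bids=[-] asks=[#5:9@98]

Answer: bid=103 ask=-
bid=103 ask=-
bid=103 ask=-
bid=99 ask=-
bid=99 ask=-
bid=- ask=98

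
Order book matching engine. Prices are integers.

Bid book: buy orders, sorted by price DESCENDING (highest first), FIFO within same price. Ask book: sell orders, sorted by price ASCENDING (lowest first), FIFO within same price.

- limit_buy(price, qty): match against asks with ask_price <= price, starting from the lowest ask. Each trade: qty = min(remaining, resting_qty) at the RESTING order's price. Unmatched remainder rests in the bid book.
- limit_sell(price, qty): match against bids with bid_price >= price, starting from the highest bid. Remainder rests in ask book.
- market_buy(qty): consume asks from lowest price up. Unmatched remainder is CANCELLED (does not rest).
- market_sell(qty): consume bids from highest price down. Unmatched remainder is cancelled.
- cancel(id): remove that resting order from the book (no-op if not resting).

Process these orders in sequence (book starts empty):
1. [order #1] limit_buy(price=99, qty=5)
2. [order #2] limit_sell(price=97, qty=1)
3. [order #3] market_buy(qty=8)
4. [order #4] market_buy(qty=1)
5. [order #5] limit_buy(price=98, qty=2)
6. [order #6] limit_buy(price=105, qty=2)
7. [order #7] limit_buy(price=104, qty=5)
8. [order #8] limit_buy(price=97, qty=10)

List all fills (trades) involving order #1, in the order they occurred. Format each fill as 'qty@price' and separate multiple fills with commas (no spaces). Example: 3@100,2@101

After op 1 [order #1] limit_buy(price=99, qty=5): fills=none; bids=[#1:5@99] asks=[-]
After op 2 [order #2] limit_sell(price=97, qty=1): fills=#1x#2:1@99; bids=[#1:4@99] asks=[-]
After op 3 [order #3] market_buy(qty=8): fills=none; bids=[#1:4@99] asks=[-]
After op 4 [order #4] market_buy(qty=1): fills=none; bids=[#1:4@99] asks=[-]
After op 5 [order #5] limit_buy(price=98, qty=2): fills=none; bids=[#1:4@99 #5:2@98] asks=[-]
After op 6 [order #6] limit_buy(price=105, qty=2): fills=none; bids=[#6:2@105 #1:4@99 #5:2@98] asks=[-]
After op 7 [order #7] limit_buy(price=104, qty=5): fills=none; bids=[#6:2@105 #7:5@104 #1:4@99 #5:2@98] asks=[-]
After op 8 [order #8] limit_buy(price=97, qty=10): fills=none; bids=[#6:2@105 #7:5@104 #1:4@99 #5:2@98 #8:10@97] asks=[-]

Answer: 1@99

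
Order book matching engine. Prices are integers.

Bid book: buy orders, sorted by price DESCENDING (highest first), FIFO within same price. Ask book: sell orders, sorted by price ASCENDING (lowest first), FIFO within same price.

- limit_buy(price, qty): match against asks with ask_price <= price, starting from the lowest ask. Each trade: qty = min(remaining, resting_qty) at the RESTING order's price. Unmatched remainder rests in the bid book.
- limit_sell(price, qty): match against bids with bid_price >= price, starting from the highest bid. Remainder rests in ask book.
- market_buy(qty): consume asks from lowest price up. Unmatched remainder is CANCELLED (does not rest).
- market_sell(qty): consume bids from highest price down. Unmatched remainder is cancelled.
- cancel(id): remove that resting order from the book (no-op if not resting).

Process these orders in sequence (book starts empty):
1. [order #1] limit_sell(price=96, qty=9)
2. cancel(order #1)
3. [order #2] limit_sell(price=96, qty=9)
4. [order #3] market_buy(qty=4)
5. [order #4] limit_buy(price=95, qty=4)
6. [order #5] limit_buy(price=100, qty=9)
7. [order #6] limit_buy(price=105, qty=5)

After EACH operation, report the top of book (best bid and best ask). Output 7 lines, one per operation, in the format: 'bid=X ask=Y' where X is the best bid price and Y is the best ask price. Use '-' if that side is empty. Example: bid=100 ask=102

Answer: bid=- ask=96
bid=- ask=-
bid=- ask=96
bid=- ask=96
bid=95 ask=96
bid=100 ask=-
bid=105 ask=-

Derivation:
After op 1 [order #1] limit_sell(price=96, qty=9): fills=none; bids=[-] asks=[#1:9@96]
After op 2 cancel(order #1): fills=none; bids=[-] asks=[-]
After op 3 [order #2] limit_sell(price=96, qty=9): fills=none; bids=[-] asks=[#2:9@96]
After op 4 [order #3] market_buy(qty=4): fills=#3x#2:4@96; bids=[-] asks=[#2:5@96]
After op 5 [order #4] limit_buy(price=95, qty=4): fills=none; bids=[#4:4@95] asks=[#2:5@96]
After op 6 [order #5] limit_buy(price=100, qty=9): fills=#5x#2:5@96; bids=[#5:4@100 #4:4@95] asks=[-]
After op 7 [order #6] limit_buy(price=105, qty=5): fills=none; bids=[#6:5@105 #5:4@100 #4:4@95] asks=[-]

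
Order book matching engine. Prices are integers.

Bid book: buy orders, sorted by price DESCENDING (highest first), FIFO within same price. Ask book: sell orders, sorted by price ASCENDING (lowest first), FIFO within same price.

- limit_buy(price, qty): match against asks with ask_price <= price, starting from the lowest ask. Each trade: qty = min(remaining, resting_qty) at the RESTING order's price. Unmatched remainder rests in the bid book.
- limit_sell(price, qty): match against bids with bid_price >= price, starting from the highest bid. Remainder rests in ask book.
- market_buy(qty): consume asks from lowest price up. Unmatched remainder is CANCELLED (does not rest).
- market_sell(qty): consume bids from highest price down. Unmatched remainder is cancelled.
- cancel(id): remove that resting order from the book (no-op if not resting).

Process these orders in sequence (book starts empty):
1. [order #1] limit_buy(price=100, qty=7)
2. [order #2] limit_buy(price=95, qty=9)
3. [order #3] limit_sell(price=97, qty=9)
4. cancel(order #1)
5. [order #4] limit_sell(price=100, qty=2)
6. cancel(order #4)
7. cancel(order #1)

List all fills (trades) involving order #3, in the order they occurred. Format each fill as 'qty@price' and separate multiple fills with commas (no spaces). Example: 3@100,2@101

After op 1 [order #1] limit_buy(price=100, qty=7): fills=none; bids=[#1:7@100] asks=[-]
After op 2 [order #2] limit_buy(price=95, qty=9): fills=none; bids=[#1:7@100 #2:9@95] asks=[-]
After op 3 [order #3] limit_sell(price=97, qty=9): fills=#1x#3:7@100; bids=[#2:9@95] asks=[#3:2@97]
After op 4 cancel(order #1): fills=none; bids=[#2:9@95] asks=[#3:2@97]
After op 5 [order #4] limit_sell(price=100, qty=2): fills=none; bids=[#2:9@95] asks=[#3:2@97 #4:2@100]
After op 6 cancel(order #4): fills=none; bids=[#2:9@95] asks=[#3:2@97]
After op 7 cancel(order #1): fills=none; bids=[#2:9@95] asks=[#3:2@97]

Answer: 7@100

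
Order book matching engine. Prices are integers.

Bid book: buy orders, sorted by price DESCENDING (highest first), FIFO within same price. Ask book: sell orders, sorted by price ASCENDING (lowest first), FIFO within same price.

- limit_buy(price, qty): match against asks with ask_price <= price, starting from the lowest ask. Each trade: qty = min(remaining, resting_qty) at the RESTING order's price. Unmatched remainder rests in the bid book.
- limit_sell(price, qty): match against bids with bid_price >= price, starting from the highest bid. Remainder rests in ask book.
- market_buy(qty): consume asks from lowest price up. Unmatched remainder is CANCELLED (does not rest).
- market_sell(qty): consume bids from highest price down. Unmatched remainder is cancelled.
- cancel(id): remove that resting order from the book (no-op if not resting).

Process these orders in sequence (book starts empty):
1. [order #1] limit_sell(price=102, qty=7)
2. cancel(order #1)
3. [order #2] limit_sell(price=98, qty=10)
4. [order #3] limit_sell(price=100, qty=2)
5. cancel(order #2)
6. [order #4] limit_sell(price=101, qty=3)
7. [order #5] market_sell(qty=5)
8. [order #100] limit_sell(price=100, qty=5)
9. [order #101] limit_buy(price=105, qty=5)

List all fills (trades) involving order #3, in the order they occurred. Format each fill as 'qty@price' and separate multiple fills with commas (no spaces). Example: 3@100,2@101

After op 1 [order #1] limit_sell(price=102, qty=7): fills=none; bids=[-] asks=[#1:7@102]
After op 2 cancel(order #1): fills=none; bids=[-] asks=[-]
After op 3 [order #2] limit_sell(price=98, qty=10): fills=none; bids=[-] asks=[#2:10@98]
After op 4 [order #3] limit_sell(price=100, qty=2): fills=none; bids=[-] asks=[#2:10@98 #3:2@100]
After op 5 cancel(order #2): fills=none; bids=[-] asks=[#3:2@100]
After op 6 [order #4] limit_sell(price=101, qty=3): fills=none; bids=[-] asks=[#3:2@100 #4:3@101]
After op 7 [order #5] market_sell(qty=5): fills=none; bids=[-] asks=[#3:2@100 #4:3@101]
After op 8 [order #100] limit_sell(price=100, qty=5): fills=none; bids=[-] asks=[#3:2@100 #100:5@100 #4:3@101]
After op 9 [order #101] limit_buy(price=105, qty=5): fills=#101x#3:2@100 #101x#100:3@100; bids=[-] asks=[#100:2@100 #4:3@101]

Answer: 2@100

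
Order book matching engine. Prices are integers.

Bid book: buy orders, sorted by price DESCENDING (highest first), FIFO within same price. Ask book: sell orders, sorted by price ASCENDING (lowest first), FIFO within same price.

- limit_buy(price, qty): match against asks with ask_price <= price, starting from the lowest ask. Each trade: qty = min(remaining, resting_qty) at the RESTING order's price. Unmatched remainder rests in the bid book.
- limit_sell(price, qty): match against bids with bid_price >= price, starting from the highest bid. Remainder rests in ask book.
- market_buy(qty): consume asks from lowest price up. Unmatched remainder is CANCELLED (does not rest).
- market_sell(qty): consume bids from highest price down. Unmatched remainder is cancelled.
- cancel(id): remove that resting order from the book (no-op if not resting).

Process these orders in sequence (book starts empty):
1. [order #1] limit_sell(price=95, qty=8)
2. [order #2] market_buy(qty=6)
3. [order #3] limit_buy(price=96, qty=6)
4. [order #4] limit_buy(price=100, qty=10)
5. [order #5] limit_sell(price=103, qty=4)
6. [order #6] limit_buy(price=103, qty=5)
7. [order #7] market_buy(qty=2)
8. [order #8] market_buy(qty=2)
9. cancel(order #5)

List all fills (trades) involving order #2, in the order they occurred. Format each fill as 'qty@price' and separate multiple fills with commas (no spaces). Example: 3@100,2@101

Answer: 6@95

Derivation:
After op 1 [order #1] limit_sell(price=95, qty=8): fills=none; bids=[-] asks=[#1:8@95]
After op 2 [order #2] market_buy(qty=6): fills=#2x#1:6@95; bids=[-] asks=[#1:2@95]
After op 3 [order #3] limit_buy(price=96, qty=6): fills=#3x#1:2@95; bids=[#3:4@96] asks=[-]
After op 4 [order #4] limit_buy(price=100, qty=10): fills=none; bids=[#4:10@100 #3:4@96] asks=[-]
After op 5 [order #5] limit_sell(price=103, qty=4): fills=none; bids=[#4:10@100 #3:4@96] asks=[#5:4@103]
After op 6 [order #6] limit_buy(price=103, qty=5): fills=#6x#5:4@103; bids=[#6:1@103 #4:10@100 #3:4@96] asks=[-]
After op 7 [order #7] market_buy(qty=2): fills=none; bids=[#6:1@103 #4:10@100 #3:4@96] asks=[-]
After op 8 [order #8] market_buy(qty=2): fills=none; bids=[#6:1@103 #4:10@100 #3:4@96] asks=[-]
After op 9 cancel(order #5): fills=none; bids=[#6:1@103 #4:10@100 #3:4@96] asks=[-]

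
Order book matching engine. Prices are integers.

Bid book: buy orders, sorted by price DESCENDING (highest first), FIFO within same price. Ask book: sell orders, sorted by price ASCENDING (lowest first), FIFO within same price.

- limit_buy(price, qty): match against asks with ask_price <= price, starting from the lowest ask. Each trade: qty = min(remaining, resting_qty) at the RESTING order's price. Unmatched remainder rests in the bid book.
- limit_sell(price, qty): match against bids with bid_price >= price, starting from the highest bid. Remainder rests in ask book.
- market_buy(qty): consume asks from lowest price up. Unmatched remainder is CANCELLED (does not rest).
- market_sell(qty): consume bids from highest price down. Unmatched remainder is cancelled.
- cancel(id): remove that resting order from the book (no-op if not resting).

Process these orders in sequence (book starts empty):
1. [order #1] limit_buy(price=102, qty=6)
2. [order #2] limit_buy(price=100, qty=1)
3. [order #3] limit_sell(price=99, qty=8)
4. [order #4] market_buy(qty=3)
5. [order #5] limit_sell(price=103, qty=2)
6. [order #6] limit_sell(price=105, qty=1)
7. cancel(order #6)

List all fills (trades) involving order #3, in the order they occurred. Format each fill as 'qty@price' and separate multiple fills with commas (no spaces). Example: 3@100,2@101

After op 1 [order #1] limit_buy(price=102, qty=6): fills=none; bids=[#1:6@102] asks=[-]
After op 2 [order #2] limit_buy(price=100, qty=1): fills=none; bids=[#1:6@102 #2:1@100] asks=[-]
After op 3 [order #3] limit_sell(price=99, qty=8): fills=#1x#3:6@102 #2x#3:1@100; bids=[-] asks=[#3:1@99]
After op 4 [order #4] market_buy(qty=3): fills=#4x#3:1@99; bids=[-] asks=[-]
After op 5 [order #5] limit_sell(price=103, qty=2): fills=none; bids=[-] asks=[#5:2@103]
After op 6 [order #6] limit_sell(price=105, qty=1): fills=none; bids=[-] asks=[#5:2@103 #6:1@105]
After op 7 cancel(order #6): fills=none; bids=[-] asks=[#5:2@103]

Answer: 6@102,1@100,1@99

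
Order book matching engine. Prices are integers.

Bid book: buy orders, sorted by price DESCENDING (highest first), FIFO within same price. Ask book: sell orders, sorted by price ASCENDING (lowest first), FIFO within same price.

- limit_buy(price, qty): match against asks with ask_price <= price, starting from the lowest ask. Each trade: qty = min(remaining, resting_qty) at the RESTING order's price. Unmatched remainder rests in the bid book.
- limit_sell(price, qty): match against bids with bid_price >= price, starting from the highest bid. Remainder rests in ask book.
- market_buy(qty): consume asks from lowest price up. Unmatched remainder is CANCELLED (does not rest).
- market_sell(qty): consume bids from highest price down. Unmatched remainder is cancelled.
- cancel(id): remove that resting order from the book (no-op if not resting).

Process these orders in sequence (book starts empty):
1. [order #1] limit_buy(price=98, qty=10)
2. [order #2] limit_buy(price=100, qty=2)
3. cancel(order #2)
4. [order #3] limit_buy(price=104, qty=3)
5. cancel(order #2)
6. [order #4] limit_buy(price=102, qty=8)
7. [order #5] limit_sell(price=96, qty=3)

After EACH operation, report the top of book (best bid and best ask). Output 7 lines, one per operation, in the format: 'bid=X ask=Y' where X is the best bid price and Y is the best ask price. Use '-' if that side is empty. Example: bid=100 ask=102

Answer: bid=98 ask=-
bid=100 ask=-
bid=98 ask=-
bid=104 ask=-
bid=104 ask=-
bid=104 ask=-
bid=102 ask=-

Derivation:
After op 1 [order #1] limit_buy(price=98, qty=10): fills=none; bids=[#1:10@98] asks=[-]
After op 2 [order #2] limit_buy(price=100, qty=2): fills=none; bids=[#2:2@100 #1:10@98] asks=[-]
After op 3 cancel(order #2): fills=none; bids=[#1:10@98] asks=[-]
After op 4 [order #3] limit_buy(price=104, qty=3): fills=none; bids=[#3:3@104 #1:10@98] asks=[-]
After op 5 cancel(order #2): fills=none; bids=[#3:3@104 #1:10@98] asks=[-]
After op 6 [order #4] limit_buy(price=102, qty=8): fills=none; bids=[#3:3@104 #4:8@102 #1:10@98] asks=[-]
After op 7 [order #5] limit_sell(price=96, qty=3): fills=#3x#5:3@104; bids=[#4:8@102 #1:10@98] asks=[-]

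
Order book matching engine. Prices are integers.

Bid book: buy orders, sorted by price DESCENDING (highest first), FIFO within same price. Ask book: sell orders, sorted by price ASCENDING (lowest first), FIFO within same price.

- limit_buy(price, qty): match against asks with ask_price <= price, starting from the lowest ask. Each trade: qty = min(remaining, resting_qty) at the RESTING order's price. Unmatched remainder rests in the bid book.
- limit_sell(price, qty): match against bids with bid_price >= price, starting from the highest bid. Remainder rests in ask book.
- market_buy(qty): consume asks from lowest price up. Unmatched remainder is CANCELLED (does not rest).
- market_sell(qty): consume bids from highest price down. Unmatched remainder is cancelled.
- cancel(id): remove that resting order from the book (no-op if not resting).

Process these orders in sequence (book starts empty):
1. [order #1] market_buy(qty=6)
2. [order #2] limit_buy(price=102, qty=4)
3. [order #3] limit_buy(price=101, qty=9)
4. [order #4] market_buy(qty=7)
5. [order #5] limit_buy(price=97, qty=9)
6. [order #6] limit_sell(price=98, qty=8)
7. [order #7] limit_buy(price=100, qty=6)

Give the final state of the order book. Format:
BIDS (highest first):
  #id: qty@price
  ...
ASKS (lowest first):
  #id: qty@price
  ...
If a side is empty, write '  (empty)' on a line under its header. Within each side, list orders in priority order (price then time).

Answer: BIDS (highest first):
  #3: 5@101
  #7: 6@100
  #5: 9@97
ASKS (lowest first):
  (empty)

Derivation:
After op 1 [order #1] market_buy(qty=6): fills=none; bids=[-] asks=[-]
After op 2 [order #2] limit_buy(price=102, qty=4): fills=none; bids=[#2:4@102] asks=[-]
After op 3 [order #3] limit_buy(price=101, qty=9): fills=none; bids=[#2:4@102 #3:9@101] asks=[-]
After op 4 [order #4] market_buy(qty=7): fills=none; bids=[#2:4@102 #3:9@101] asks=[-]
After op 5 [order #5] limit_buy(price=97, qty=9): fills=none; bids=[#2:4@102 #3:9@101 #5:9@97] asks=[-]
After op 6 [order #6] limit_sell(price=98, qty=8): fills=#2x#6:4@102 #3x#6:4@101; bids=[#3:5@101 #5:9@97] asks=[-]
After op 7 [order #7] limit_buy(price=100, qty=6): fills=none; bids=[#3:5@101 #7:6@100 #5:9@97] asks=[-]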